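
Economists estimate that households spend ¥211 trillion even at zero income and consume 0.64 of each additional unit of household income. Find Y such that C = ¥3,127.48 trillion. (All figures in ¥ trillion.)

211 + 0.64Y = 3127.48
0.64Y = 2916.48, so Y = 2916.48/0.64 = 4557

Y = 4557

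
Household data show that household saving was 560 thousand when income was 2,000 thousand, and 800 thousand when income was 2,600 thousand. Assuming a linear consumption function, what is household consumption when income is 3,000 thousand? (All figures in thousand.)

MPS = ΔS/ΔY = (800 − 560)/(2600 − 2000) = 240/600 = 0.4
MPC = 1 − MPS = 0.6
Autonomous saving = 560 − 0.4(2000) = -240, so a = 240
C = 240 + 0.6(3000) = 240 + 1800 = 2040

C = 2040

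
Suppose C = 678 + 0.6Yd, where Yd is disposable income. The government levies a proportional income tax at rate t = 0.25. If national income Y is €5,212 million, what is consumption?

C = 3023.4

Yd = (1 − 0.25)(5212) = 0.75(5212) = 3909
C = 678 + 0.6(3909) = 678 + 2345.4 = 3023.4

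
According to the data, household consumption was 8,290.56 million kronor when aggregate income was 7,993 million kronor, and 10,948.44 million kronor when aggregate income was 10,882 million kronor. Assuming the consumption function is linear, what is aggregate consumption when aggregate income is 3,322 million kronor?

C = 3993.24

MPC = (10948.44 − 8290.56)/(10882 − 7993) = 2657.88/2889 = 0.92
a = 8290.56 − 0.92(7993) = 8290.56 − 7353.56 = 937
C = 937 + 0.92(3322) = 937 + 3056.24 = 3993.24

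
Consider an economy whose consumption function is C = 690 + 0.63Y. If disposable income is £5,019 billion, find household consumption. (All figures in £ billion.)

C = 3851.97

C = 690 + 0.63(5019) = 690 + 3161.97 = 3851.97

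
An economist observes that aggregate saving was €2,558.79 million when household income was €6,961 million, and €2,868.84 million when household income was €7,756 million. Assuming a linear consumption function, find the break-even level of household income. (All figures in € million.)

Y = 400

MPS = ΔS/ΔY = (2868.84 − 2558.79)/(7756 − 6961) = 310.05/795 = 0.39
MPC = 1 − MPS = 0.61
From S(6961) = 2558.79: −a + 0.39(6961) = 2558.79, so a = 2714.79 − 2558.79 = 156
Break-even (S = 0): Y = a/MPS = 156/0.39 = 400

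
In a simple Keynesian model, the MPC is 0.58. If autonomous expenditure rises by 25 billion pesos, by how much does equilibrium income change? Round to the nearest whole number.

The multiplier is 1/(1 − MPC) = 1/0.42.
ΔY = 25/0.42 = 59.52 ≈ 60

ΔY ≈ 60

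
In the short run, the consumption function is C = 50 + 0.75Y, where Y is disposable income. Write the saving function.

S = -50 + 0.25Y

S = Y − C = Y − (50 + 0.75Y) = -50 + (1 − 0.75)Y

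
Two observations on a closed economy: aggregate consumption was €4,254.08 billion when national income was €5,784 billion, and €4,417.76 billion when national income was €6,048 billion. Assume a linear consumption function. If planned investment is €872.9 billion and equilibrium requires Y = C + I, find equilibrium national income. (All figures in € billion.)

Y = 4055

MPC = (4417.76 − 4254.08)/(6048 − 5784) = 163.68/264 = 0.62
a = 4254.08 − 0.62(5784) = 668
Equilibrium: Y = 668 + 0.62Y + 872.9
0.38Y = 1540.9, so Y = 1540.9/0.38 = 4055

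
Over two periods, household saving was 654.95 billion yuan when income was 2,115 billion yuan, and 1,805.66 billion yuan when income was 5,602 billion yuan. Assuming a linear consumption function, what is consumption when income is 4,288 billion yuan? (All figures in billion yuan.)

C = 2915.96

MPS = ΔS/ΔY = (1805.66 − 654.95)/(5602 − 2115) = 1150.71/3487 = 0.33
MPC = 1 − MPS = 0.67
Autonomous saving = 654.95 − 0.33(2115) = -43, so a = 43
C = 43 + 0.67(4288) = 43 + 2872.96 = 2915.96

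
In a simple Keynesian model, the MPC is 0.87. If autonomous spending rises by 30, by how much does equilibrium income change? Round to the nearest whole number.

ΔY ≈ 231

The multiplier is 1/(1 − MPC) = 1/0.13.
ΔY = 30/0.13 = 230.77 ≈ 231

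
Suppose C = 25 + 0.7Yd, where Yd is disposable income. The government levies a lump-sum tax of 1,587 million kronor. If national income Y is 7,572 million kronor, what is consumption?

C = 4214.5

Yd = Y − T = 7572 − 1587 = 5985
C = 25 + 0.7(5985) = 25 + 4189.5 = 4214.5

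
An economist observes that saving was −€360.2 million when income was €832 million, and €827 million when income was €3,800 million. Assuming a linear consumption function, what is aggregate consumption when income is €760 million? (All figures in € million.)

C = 1149

MPS = ΔS/ΔY = (827 − (-360.2))/(3800 − 832) = 1187.2/2968 = 0.4
MPC = 1 − MPS = 0.6
Autonomous saving = -360.2 − 0.4(832) = -693, so a = 693
C = 693 + 0.6(760) = 693 + 456 = 1149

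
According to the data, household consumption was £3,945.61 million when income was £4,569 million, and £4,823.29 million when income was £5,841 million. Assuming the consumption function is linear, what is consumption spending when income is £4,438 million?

C = 3855.22

MPC = (4823.29 − 3945.61)/(5841 − 4569) = 877.68/1272 = 0.69
a = 3945.61 − 0.69(4569) = 3945.61 − 3152.61 = 793
C = 793 + 0.69(4438) = 793 + 3062.22 = 3855.22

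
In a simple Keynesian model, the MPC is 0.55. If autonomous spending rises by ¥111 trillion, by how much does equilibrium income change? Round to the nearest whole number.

ΔY ≈ 247

The multiplier is 1/(1 − MPC) = 1/0.45.
ΔY = 111/0.45 = 246.67 ≈ 247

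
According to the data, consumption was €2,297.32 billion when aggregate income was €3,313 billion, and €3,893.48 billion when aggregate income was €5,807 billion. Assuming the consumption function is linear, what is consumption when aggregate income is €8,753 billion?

MPC = (3893.48 − 2297.32)/(5807 − 3313) = 1596.16/2494 = 0.64
a = 2297.32 − 0.64(3313) = 2297.32 − 2120.32 = 177
C = 177 + 0.64(8753) = 177 + 5601.92 = 5778.92

C = 5778.92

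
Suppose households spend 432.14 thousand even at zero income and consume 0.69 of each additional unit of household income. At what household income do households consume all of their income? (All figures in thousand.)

Y = 1394

At break-even, C = Y: 432.14 + 0.69Y = Y
0.31Y = 432.14, so Y = 432.14/0.31 = 1394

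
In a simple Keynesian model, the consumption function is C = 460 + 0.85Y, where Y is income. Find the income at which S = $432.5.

S = Y − C = -460 + 0.15Y
-460 + 0.15Y = 432.5, so 0.15Y = 892.5 and Y = 5950

Y = 5950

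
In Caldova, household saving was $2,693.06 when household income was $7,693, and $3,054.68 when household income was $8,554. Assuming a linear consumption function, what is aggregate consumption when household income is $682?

MPS = ΔS/ΔY = (3054.68 − 2693.06)/(8554 − 7693) = 361.62/861 = 0.42
MPC = 1 − MPS = 0.58
Autonomous saving = 2693.06 − 0.42(7693) = -538, so a = 538
C = 538 + 0.58(682) = 538 + 395.56 = 933.56

C = 933.56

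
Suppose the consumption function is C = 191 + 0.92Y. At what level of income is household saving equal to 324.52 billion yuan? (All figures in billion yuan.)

Y = 6444

S = Y − C = -191 + 0.08Y
-191 + 0.08Y = 324.52, so 0.08Y = 515.52 and Y = 6444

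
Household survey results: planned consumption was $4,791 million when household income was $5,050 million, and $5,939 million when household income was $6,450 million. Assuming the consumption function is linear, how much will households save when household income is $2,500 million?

S = -200

MPC = (5939 − 4791)/(6450 − 5050) = 1148/1400 = 0.82
a = 4791 − 0.82(5050) = 4791 − 4141 = 650
C = 650 + 0.82(2500) = 2700
S = 2500 − 2700 = -200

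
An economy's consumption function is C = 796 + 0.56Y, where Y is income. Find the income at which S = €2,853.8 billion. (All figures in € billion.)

Y = 8295

S = Y − C = -796 + 0.44Y
-796 + 0.44Y = 2853.8, so 0.44Y = 3649.8 and Y = 8295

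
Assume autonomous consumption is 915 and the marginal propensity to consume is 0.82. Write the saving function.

S = -915 + 0.18Y

S = Y − C = Y − (915 + 0.82Y) = -915 + (1 − 0.82)Y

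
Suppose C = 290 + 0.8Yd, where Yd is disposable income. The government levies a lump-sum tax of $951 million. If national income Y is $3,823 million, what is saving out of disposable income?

S = 284.4

Yd = Y − T = 3823 − 951 = 2872
C = 290 + 0.8(2872) = 290 + 2297.6 = 2587.6
S = Yd − C = 2872 − 2587.6 = 284.4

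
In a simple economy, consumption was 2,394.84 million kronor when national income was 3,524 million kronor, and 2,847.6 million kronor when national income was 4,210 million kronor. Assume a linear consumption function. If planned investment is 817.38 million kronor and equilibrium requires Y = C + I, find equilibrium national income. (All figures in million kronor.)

MPC = (2847.6 − 2394.84)/(4210 − 3524) = 452.76/686 = 0.66
a = 2394.84 − 0.66(3524) = 69
Equilibrium: Y = 69 + 0.66Y + 817.38
0.34Y = 886.38, so Y = 886.38/0.34 = 2607

Y = 2607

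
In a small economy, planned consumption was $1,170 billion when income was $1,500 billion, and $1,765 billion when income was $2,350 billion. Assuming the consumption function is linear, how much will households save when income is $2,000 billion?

S = 480

MPC = (1765 − 1170)/(2350 − 1500) = 595/850 = 0.7
a = 1170 − 0.7(1500) = 1170 − 1050 = 120
C = 120 + 0.7(2000) = 1520
S = 2000 − 1520 = 480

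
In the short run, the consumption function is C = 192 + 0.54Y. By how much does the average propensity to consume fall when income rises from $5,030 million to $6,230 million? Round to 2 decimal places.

At Y = 5030: C = 192 + 0.54(5030) = 2908.2, APC = 2908.2/5030 = 0.578
At Y = 6230: C = 3556.2, APC = 3556.2/6230 = 0.571
Fall in APC = 0.578 − 0.571 = 0.007 ≈ 0.01

ΔAPC = 0.01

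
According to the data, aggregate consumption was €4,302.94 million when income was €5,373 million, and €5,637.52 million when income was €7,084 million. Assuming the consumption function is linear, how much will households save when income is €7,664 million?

S = 1574.08

MPC = (5637.52 − 4302.94)/(7084 − 5373) = 1334.58/1711 = 0.78
a = 4302.94 − 0.78(5373) = 4302.94 − 4190.94 = 112
C = 112 + 0.78(7664) = 6089.92
S = 7664 − 6089.92 = 1574.08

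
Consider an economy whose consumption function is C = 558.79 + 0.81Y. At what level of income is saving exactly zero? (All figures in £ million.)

At break-even, C = Y: 558.79 + 0.81Y = Y
0.19Y = 558.79, so Y = 558.79/0.19 = 2941

Y = 2941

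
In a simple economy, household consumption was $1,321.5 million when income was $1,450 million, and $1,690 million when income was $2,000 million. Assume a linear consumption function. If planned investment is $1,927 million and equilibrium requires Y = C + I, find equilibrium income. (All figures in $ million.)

MPC = (1690 − 1321.5)/(2000 − 1450) = 368.5/550 = 0.67
a = 1321.5 − 0.67(1450) = 350
Equilibrium: Y = 350 + 0.67Y + 1927
0.33Y = 2277, so Y = 2277/0.33 = 6900

Y = 6900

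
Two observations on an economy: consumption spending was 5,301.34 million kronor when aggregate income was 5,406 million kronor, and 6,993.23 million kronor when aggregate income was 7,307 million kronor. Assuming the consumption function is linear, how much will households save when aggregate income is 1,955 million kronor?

MPC = (6993.23 − 5301.34)/(7307 − 5406) = 1691.89/1901 = 0.89
a = 5301.34 − 0.89(5406) = 5301.34 − 4811.34 = 490
C = 490 + 0.89(1955) = 2229.95
S = 1955 − 2229.95 = -274.95

S = -274.95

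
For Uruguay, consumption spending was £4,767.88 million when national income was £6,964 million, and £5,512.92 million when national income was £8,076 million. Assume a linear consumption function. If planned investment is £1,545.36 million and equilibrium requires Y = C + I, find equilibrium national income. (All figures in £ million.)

MPC = (5512.92 − 4767.88)/(8076 − 6964) = 745.04/1112 = 0.67
a = 4767.88 − 0.67(6964) = 102
Equilibrium: Y = 102 + 0.67Y + 1545.36
0.33Y = 1647.36, so Y = 1647.36/0.33 = 4992

Y = 4992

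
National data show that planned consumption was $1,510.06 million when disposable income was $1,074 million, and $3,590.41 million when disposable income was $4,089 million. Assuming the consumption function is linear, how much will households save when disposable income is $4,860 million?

MPC = (3590.41 − 1510.06)/(4089 − 1074) = 2080.35/3015 = 0.69
a = 1510.06 − 0.69(1074) = 1510.06 − 741.06 = 769
C = 769 + 0.69(4860) = 4122.4
S = 4860 − 4122.4 = 737.6

S = 737.6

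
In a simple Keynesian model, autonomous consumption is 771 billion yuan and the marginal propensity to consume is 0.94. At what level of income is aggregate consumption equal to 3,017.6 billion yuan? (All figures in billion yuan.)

Y = 2390

771 + 0.94Y = 3017.6
0.94Y = 2246.6, so Y = 2246.6/0.94 = 2390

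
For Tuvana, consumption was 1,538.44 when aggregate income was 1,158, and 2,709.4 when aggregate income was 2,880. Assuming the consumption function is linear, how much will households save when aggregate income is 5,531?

S = 1018.92

MPC = (2709.4 − 1538.44)/(2880 − 1158) = 1170.96/1722 = 0.68
a = 1538.44 − 0.68(1158) = 1538.44 − 787.44 = 751
C = 751 + 0.68(5531) = 4512.08
S = 5531 − 4512.08 = 1018.92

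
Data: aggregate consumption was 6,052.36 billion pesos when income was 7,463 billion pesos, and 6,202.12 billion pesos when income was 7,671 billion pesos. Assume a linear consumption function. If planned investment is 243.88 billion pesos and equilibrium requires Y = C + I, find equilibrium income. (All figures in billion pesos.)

MPC = (6202.12 − 6052.36)/(7671 − 7463) = 149.76/208 = 0.72
a = 6052.36 − 0.72(7463) = 679
Equilibrium: Y = 679 + 0.72Y + 243.88
0.28Y = 922.88, so Y = 922.88/0.28 = 3296

Y = 3296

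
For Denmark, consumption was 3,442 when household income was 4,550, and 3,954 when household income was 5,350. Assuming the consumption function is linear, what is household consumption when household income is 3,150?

MPC = (3954 − 3442)/(5350 − 4550) = 512/800 = 0.64
a = 3442 − 0.64(4550) = 3442 − 2912 = 530
C = 530 + 0.64(3150) = 530 + 2016 = 2546

C = 2546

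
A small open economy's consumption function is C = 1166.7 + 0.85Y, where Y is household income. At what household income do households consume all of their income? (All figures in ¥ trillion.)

At break-even, C = Y: 1166.7 + 0.85Y = Y
0.15Y = 1166.7, so Y = 1166.7/0.15 = 7778

Y = 7778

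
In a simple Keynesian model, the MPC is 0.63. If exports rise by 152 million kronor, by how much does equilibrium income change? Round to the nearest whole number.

ΔY ≈ 411

The multiplier is 1/(1 − MPC) = 1/0.37.
ΔY = 152/0.37 = 410.81 ≈ 411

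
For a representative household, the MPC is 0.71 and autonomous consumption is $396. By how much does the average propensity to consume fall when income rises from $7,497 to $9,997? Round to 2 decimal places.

At Y = 7497: C = 396 + 0.71(7497) = 5718.87, APC = 5718.87/7497 = 0.763
At Y = 9997: C = 7493.87, APC = 7493.87/9997 = 0.750
Fall in APC = 0.763 − 0.750 = 0.013 ≈ 0.01

ΔAPC = 0.01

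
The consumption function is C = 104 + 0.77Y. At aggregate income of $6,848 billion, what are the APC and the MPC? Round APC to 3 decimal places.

MPC = 0.77 (the slope of the consumption function)
C = 104 + 0.77(6848) = 5376.96, so APC = 5376.96/6848 = 0.785

APC = 0.785; MPC = 0.77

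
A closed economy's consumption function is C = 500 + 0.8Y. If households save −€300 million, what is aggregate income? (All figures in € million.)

S = Y − C = -500 + 0.2Y
-500 + 0.2Y = -300, so 0.2Y = 200 and Y = 1000

Y = 1000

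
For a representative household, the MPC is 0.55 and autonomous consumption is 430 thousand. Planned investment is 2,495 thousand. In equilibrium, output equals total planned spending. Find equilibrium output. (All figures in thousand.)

Y = 6500

Y = C + I = 430 + 0.55Y + 2495
Y − 0.55Y = 2925
0.45Y = 2925, so Y = 2925/0.45 = 6500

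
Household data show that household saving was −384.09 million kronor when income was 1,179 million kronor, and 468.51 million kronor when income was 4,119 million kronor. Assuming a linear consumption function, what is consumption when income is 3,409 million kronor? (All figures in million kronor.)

MPS = ΔS/ΔY = (468.51 − (-384.09))/(4119 − 1179) = 852.6/2940 = 0.29
MPC = 1 − MPS = 0.71
Autonomous saving = -384.09 − 0.29(1179) = -726, so a = 726
C = 726 + 0.71(3409) = 726 + 2420.39 = 3146.39

C = 3146.39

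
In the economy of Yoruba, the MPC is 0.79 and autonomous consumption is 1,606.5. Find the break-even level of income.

Y = 7650

At break-even, C = Y: 1606.5 + 0.79Y = Y
0.21Y = 1606.5, so Y = 1606.5/0.21 = 7650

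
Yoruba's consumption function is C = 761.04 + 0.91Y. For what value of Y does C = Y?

At break-even, C = Y: 761.04 + 0.91Y = Y
0.09Y = 761.04, so Y = 761.04/0.09 = 8456

Y = 8456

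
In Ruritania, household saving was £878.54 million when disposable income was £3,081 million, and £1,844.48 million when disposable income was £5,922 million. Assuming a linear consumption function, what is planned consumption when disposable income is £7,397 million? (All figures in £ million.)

MPS = ΔS/ΔY = (1844.48 − 878.54)/(5922 − 3081) = 965.94/2841 = 0.34
MPC = 1 − MPS = 0.66
Autonomous saving = 878.54 − 0.34(3081) = -169, so a = 169
C = 169 + 0.66(7397) = 169 + 4882.02 = 5051.02

C = 5051.02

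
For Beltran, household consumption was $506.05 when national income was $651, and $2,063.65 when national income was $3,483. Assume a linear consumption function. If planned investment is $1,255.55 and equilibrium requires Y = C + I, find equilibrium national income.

Y = 3119

MPC = (2063.65 − 506.05)/(3483 − 651) = 1557.6/2832 = 0.55
a = 506.05 − 0.55(651) = 148
Equilibrium: Y = 148 + 0.55Y + 1255.55
0.45Y = 1403.55, so Y = 1403.55/0.45 = 3119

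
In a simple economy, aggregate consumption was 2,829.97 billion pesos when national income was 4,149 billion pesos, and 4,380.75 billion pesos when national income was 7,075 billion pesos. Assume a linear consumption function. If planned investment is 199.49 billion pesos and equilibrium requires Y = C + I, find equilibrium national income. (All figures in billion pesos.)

Y = 1767

MPC = (4380.75 − 2829.97)/(7075 − 4149) = 1550.78/2926 = 0.53
a = 2829.97 − 0.53(4149) = 631
Equilibrium: Y = 631 + 0.53Y + 199.49
0.47Y = 830.49, so Y = 830.49/0.47 = 1767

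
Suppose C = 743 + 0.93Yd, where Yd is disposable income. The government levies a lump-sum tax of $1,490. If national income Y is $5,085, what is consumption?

Yd = Y − T = 5085 − 1490 = 3595
C = 743 + 0.93(3595) = 743 + 3343.35 = 4086.35

C = 4086.35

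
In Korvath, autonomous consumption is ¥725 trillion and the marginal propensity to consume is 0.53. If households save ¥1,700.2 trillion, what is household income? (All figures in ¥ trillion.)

Y = 5160

S = Y − C = -725 + 0.47Y
-725 + 0.47Y = 1700.2, so 0.47Y = 2425.2 and Y = 5160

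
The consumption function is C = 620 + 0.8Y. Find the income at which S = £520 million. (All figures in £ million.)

S = Y − C = -620 + 0.2Y
-620 + 0.2Y = 520, so 0.2Y = 1140 and Y = 5700

Y = 5700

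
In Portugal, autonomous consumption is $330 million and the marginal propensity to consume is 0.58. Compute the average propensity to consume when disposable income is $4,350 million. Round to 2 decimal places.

APC = 0.66

C = 330 + 0.58(4350) = 2853
APC = C/Y = 2853/4350 = 0.66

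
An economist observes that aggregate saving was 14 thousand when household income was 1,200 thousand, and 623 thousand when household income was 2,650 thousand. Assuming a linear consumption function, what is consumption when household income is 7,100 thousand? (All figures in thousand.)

C = 4608

MPS = ΔS/ΔY = (623 − 14)/(2650 − 1200) = 609/1450 = 0.42
MPC = 1 − MPS = 0.58
Autonomous saving = 14 − 0.42(1200) = -490, so a = 490
C = 490 + 0.58(7100) = 490 + 4118 = 4608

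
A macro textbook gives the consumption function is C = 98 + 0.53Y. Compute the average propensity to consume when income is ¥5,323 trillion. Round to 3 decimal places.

APC = 0.548

C = 98 + 0.53(5323) = 2919.19
APC = C/Y = 2919.19/5323 = 0.548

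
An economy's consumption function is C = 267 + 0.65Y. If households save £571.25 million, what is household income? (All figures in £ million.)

S = Y − C = -267 + 0.35Y
-267 + 0.35Y = 571.25, so 0.35Y = 838.25 and Y = 2395

Y = 2395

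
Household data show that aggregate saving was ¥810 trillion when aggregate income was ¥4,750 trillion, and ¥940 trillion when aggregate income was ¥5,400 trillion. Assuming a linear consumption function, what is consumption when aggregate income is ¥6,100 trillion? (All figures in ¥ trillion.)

MPS = ΔS/ΔY = (940 − 810)/(5400 − 4750) = 130/650 = 0.2
MPC = 1 − MPS = 0.8
Autonomous saving = 810 − 0.2(4750) = -140, so a = 140
C = 140 + 0.8(6100) = 140 + 4880 = 5020

C = 5020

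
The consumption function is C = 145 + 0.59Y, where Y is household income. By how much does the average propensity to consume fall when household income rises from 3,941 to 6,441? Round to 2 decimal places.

ΔAPC = 0.01

At Y = 3941: C = 145 + 0.59(3941) = 2470.19, APC = 2470.19/3941 = 0.627
At Y = 6441: C = 3945.19, APC = 3945.19/6441 = 0.613
Fall in APC = 0.627 − 0.613 = 0.014 ≈ 0.01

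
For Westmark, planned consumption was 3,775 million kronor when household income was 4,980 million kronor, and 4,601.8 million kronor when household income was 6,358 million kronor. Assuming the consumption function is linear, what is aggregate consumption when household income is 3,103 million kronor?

MPC = (4601.8 − 3775)/(6358 − 4980) = 826.8/1378 = 0.6
a = 3775 − 0.6(4980) = 3775 − 2988 = 787
C = 787 + 0.6(3103) = 787 + 1861.8 = 2648.8

C = 2648.8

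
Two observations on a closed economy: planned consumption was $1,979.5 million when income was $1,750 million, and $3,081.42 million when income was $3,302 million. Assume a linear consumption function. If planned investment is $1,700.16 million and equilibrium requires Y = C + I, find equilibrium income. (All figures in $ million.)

MPC = (3081.42 − 1979.5)/(3302 − 1750) = 1101.92/1552 = 0.71
a = 1979.5 − 0.71(1750) = 737
Equilibrium: Y = 737 + 0.71Y + 1700.16
0.29Y = 2437.16, so Y = 2437.16/0.29 = 8404

Y = 8404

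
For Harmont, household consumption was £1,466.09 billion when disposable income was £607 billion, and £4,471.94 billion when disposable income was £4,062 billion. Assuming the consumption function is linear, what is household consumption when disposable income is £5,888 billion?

C = 6060.56

MPC = (4471.94 − 1466.09)/(4062 − 607) = 3005.85/3455 = 0.87
a = 1466.09 − 0.87(607) = 1466.09 − 528.09 = 938
C = 938 + 0.87(5888) = 938 + 5122.56 = 6060.56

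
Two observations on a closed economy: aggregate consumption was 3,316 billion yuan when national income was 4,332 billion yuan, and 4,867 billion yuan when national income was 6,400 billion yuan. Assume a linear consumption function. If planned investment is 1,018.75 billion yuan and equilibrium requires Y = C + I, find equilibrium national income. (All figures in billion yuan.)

MPC = (4867 − 3316)/(6400 − 4332) = 1551/2068 = 0.75
a = 3316 − 0.75(4332) = 67
Equilibrium: Y = 67 + 0.75Y + 1018.75
0.25Y = 1085.75, so Y = 1085.75/0.25 = 4343

Y = 4343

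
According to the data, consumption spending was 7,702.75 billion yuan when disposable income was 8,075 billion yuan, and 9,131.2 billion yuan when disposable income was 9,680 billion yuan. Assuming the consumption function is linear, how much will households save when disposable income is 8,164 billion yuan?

MPC = (9131.2 − 7702.75)/(9680 − 8075) = 1428.45/1605 = 0.89
a = 7702.75 − 0.89(8075) = 7702.75 − 7186.75 = 516
C = 516 + 0.89(8164) = 7781.96
S = 8164 − 7781.96 = 382.04

S = 382.04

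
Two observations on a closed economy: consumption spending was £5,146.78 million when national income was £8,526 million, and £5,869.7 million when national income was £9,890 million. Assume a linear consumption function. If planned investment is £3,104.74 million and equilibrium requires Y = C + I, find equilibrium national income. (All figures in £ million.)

Y = 7942

MPC = (5869.7 − 5146.78)/(9890 − 8526) = 722.92/1364 = 0.53
a = 5146.78 − 0.53(8526) = 628
Equilibrium: Y = 628 + 0.53Y + 3104.74
0.47Y = 3732.74, so Y = 3732.74/0.47 = 7942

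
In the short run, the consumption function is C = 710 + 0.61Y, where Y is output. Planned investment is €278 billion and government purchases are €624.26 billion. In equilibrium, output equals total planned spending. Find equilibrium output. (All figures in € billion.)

Y = C + I + G = 710 + 0.61Y + 278 + 624.26
Y − 0.61Y = 1612.26
0.39Y = 1612.26, so Y = 1612.26/0.39 = 4134

Y = 4134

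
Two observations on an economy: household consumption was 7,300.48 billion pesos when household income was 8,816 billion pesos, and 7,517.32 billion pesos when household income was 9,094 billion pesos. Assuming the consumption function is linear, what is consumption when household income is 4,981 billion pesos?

C = 4309.18

MPC = (7517.32 − 7300.48)/(9094 − 8816) = 216.84/278 = 0.78
a = 7300.48 − 0.78(8816) = 7300.48 − 6876.48 = 424
C = 424 + 0.78(4981) = 424 + 3885.18 = 4309.18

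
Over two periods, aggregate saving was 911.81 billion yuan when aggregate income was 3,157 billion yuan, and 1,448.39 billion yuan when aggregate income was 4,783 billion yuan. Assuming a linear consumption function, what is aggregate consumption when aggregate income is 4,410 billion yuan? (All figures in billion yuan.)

MPS = ΔS/ΔY = (1448.39 − 911.81)/(4783 − 3157) = 536.58/1626 = 0.33
MPC = 1 − MPS = 0.67
Autonomous saving = 911.81 − 0.33(3157) = -130, so a = 130
C = 130 + 0.67(4410) = 130 + 2954.7 = 3084.7

C = 3084.7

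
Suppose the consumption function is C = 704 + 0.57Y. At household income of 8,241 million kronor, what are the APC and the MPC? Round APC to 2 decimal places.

MPC = 0.57 (the slope of the consumption function)
C = 704 + 0.57(8241) = 5401.37, so APC = 5401.37/8241 = 0.66

APC = 0.66; MPC = 0.57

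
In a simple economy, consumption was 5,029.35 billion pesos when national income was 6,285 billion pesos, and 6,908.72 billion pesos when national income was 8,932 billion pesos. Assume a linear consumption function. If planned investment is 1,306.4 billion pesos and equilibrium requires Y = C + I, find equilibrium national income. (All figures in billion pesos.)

MPC = (6908.72 − 5029.35)/(8932 − 6285) = 1879.37/2647 = 0.71
a = 5029.35 − 0.71(6285) = 567
Equilibrium: Y = 567 + 0.71Y + 1306.4
0.29Y = 1873.4, so Y = 1873.4/0.29 = 6460

Y = 6460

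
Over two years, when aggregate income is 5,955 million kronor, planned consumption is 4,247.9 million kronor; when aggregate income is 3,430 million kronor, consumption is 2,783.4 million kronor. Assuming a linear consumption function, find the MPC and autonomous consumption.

MPC = 0.58; a = 794

MPC = ΔC/ΔY = (4247.9 − 2783.4)/(5955 − 3430) = 1464.5/2525 = 0.58
a = C − MPC·Y = 2783.4 − 0.58(3430) = 2783.4 − 1989.4 = 794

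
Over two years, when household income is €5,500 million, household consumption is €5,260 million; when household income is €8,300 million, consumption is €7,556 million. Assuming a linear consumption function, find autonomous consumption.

MPC = ΔC/ΔY = (7556 − 5260)/(8300 − 5500) = 2296/2800 = 0.82
a = C − MPC·Y = 5260 − 0.82(5500) = 5260 − 4510 = 750

a = 750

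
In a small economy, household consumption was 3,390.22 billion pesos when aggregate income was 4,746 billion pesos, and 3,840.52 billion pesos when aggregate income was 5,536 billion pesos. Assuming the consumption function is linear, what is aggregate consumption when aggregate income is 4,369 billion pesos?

MPC = (3840.52 − 3390.22)/(5536 − 4746) = 450.3/790 = 0.57
a = 3390.22 − 0.57(4746) = 3390.22 − 2705.22 = 685
C = 685 + 0.57(4369) = 685 + 2490.33 = 3175.33

C = 3175.33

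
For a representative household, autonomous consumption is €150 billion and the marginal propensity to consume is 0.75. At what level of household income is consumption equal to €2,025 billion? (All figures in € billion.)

150 + 0.75Y = 2025
0.75Y = 1875, so Y = 1875/0.75 = 2500

Y = 2500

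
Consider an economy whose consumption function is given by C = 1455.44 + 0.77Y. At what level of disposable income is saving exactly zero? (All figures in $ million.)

At break-even, C = Y: 1455.44 + 0.77Y = Y
0.23Y = 1455.44, so Y = 1455.44/0.23 = 6328

Y = 6328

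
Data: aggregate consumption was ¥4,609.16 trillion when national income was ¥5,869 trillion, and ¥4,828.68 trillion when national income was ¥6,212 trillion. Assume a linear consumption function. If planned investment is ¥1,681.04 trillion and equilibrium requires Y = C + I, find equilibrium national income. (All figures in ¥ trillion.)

Y = 7039

MPC = (4828.68 − 4609.16)/(6212 − 5869) = 219.52/343 = 0.64
a = 4609.16 − 0.64(5869) = 853
Equilibrium: Y = 853 + 0.64Y + 1681.04
0.36Y = 2534.04, so Y = 2534.04/0.36 = 7039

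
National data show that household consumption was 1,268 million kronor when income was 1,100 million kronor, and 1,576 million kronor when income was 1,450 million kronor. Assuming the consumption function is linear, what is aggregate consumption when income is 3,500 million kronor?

C = 3380

MPC = (1576 − 1268)/(1450 − 1100) = 308/350 = 0.88
a = 1268 − 0.88(1100) = 1268 − 968 = 300
C = 300 + 0.88(3500) = 300 + 3080 = 3380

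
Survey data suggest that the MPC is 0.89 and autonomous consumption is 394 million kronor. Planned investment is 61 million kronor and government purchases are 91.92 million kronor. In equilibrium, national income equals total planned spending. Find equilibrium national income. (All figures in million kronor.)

Y = 4972

Y = C + I + G = 394 + 0.89Y + 61 + 91.92
Y − 0.89Y = 546.92
0.11Y = 546.92, so Y = 546.92/0.11 = 4972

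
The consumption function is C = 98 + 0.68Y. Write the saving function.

S = -98 + 0.32Y

S = Y − C = Y − (98 + 0.68Y) = -98 + (1 − 0.68)Y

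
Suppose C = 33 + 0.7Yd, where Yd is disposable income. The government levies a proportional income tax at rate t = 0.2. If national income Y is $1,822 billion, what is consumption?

C = 1053.32

Yd = (1 − 0.2)(1822) = 0.8(1822) = 1457.6
C = 33 + 0.7(1457.6) = 33 + 1020.32 = 1053.32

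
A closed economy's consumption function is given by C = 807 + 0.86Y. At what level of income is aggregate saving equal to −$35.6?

Y = 5510

S = Y − C = -807 + 0.14Y
-807 + 0.14Y = -35.6, so 0.14Y = 771.4 and Y = 5510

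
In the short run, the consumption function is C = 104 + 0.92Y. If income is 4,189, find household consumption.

C = 3957.88

C = 104 + 0.92(4189) = 104 + 3853.88 = 3957.88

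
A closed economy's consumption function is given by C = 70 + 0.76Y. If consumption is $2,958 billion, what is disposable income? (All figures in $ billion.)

70 + 0.76Y = 2958
0.76Y = 2888, so Y = 2888/0.76 = 3800

Y = 3800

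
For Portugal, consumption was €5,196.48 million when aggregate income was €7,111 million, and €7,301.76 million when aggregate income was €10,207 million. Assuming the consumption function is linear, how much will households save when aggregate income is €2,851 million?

MPC = (7301.76 − 5196.48)/(10207 − 7111) = 2105.28/3096 = 0.68
a = 5196.48 − 0.68(7111) = 5196.48 − 4835.48 = 361
C = 361 + 0.68(2851) = 2299.68
S = 2851 − 2299.68 = 551.32

S = 551.32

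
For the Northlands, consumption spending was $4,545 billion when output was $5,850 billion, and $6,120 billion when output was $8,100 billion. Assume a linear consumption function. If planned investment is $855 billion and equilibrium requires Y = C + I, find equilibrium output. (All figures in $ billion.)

MPC = (6120 − 4545)/(8100 − 5850) = 1575/2250 = 0.7
a = 4545 − 0.7(5850) = 450
Equilibrium: Y = 450 + 0.7Y + 855
0.3Y = 1305, so Y = 1305/0.3 = 4350

Y = 4350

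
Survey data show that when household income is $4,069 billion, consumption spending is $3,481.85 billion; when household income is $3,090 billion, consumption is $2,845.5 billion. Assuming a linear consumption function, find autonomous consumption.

MPC = ΔC/ΔY = (3481.85 − 2845.5)/(4069 − 3090) = 636.35/979 = 0.65
a = C − MPC·Y = 2845.5 − 0.65(3090) = 2845.5 − 2008.5 = 837

a = 837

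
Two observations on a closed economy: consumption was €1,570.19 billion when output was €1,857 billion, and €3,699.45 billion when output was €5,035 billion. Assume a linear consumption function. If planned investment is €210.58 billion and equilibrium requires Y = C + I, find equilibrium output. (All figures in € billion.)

Y = 1626

MPC = (3699.45 − 1570.19)/(5035 − 1857) = 2129.26/3178 = 0.67
a = 1570.19 − 0.67(1857) = 326
Equilibrium: Y = 326 + 0.67Y + 210.58
0.33Y = 536.58, so Y = 536.58/0.33 = 1626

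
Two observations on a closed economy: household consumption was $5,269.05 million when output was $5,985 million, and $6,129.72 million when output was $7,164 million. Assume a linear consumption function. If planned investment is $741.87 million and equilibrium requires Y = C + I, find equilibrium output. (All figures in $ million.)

Y = 6081

MPC = (6129.72 − 5269.05)/(7164 − 5985) = 860.67/1179 = 0.73
a = 5269.05 − 0.73(5985) = 900
Equilibrium: Y = 900 + 0.73Y + 741.87
0.27Y = 1641.87, so Y = 1641.87/0.27 = 6081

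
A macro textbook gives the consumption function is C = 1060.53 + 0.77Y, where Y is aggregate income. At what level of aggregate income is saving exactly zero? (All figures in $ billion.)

At break-even, C = Y: 1060.53 + 0.77Y = Y
0.23Y = 1060.53, so Y = 1060.53/0.23 = 4611

Y = 4611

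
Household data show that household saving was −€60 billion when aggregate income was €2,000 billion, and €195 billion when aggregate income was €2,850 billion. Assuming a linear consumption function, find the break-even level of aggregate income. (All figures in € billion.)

MPS = ΔS/ΔY = (195 − (-60))/(2850 − 2000) = 255/850 = 0.3
MPC = 1 − MPS = 0.7
From S(2000) = -60: −a + 0.3(2000) = -60, so a = 600 − (-60) = 660
Break-even (S = 0): Y = a/MPS = 660/0.3 = 2200

Y = 2200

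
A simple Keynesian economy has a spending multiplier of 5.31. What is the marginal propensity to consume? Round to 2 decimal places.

k = 1/(1 − MPC), so 1 − MPC = 1/k = 1/5.31 = 0.1883
MPC = 1 − 0.1883 = 0.81

MPC = 0.81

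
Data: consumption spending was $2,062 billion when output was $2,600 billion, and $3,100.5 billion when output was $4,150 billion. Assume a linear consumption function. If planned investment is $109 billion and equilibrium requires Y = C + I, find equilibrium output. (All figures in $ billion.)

MPC = (3100.5 − 2062)/(4150 − 2600) = 1038.5/1550 = 0.67
a = 2062 − 0.67(2600) = 320
Equilibrium: Y = 320 + 0.67Y + 109
0.33Y = 429, so Y = 429/0.33 = 1300

Y = 1300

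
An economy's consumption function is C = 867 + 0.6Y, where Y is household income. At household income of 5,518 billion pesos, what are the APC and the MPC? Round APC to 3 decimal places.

APC = 0.757; MPC = 0.6

MPC = 0.6 (the slope of the consumption function)
C = 867 + 0.6(5518) = 4177.8, so APC = 4177.8/5518 = 0.757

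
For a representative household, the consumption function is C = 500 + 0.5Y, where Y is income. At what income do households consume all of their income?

At break-even, C = Y: 500 + 0.5Y = Y
0.5Y = 500, so Y = 500/0.5 = 1000

Y = 1000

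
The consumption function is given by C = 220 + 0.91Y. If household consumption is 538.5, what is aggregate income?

220 + 0.91Y = 538.5
0.91Y = 318.5, so Y = 318.5/0.91 = 350

Y = 350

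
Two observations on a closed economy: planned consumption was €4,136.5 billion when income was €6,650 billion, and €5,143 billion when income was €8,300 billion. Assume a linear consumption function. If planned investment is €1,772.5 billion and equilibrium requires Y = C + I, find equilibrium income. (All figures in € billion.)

MPC = (5143 − 4136.5)/(8300 − 6650) = 1006.5/1650 = 0.61
a = 4136.5 − 0.61(6650) = 80
Equilibrium: Y = 80 + 0.61Y + 1772.5
0.39Y = 1852.5, so Y = 1852.5/0.39 = 4750

Y = 4750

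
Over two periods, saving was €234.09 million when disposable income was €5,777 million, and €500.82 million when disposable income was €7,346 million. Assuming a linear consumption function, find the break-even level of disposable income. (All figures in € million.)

Y = 4400

MPS = ΔS/ΔY = (500.82 − 234.09)/(7346 − 5777) = 266.73/1569 = 0.17
MPC = 1 − MPS = 0.83
From S(5777) = 234.09: −a + 0.17(5777) = 234.09, so a = 982.09 − 234.09 = 748
Break-even (S = 0): Y = a/MPS = 748/0.17 = 4400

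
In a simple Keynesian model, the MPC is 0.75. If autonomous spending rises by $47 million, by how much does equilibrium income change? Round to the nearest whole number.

ΔY ≈ 188

The multiplier is 1/(1 − MPC) = 1/0.25.
ΔY = 47/0.25 = 188.00 ≈ 188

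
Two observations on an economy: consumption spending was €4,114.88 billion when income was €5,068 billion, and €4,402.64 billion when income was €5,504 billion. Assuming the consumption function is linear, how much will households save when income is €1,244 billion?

MPC = (4402.64 − 4114.88)/(5504 − 5068) = 287.76/436 = 0.66
a = 4114.88 − 0.66(5068) = 4114.88 − 3344.88 = 770
C = 770 + 0.66(1244) = 1591.04
S = 1244 − 1591.04 = -347.04

S = -347.04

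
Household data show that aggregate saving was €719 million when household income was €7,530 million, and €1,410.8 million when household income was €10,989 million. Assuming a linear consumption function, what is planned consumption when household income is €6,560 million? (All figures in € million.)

MPS = ΔS/ΔY = (1410.8 − 719)/(10989 − 7530) = 691.8/3459 = 0.2
MPC = 1 − MPS = 0.8
Autonomous saving = 719 − 0.2(7530) = -787, so a = 787
C = 787 + 0.8(6560) = 787 + 5248 = 6035

C = 6035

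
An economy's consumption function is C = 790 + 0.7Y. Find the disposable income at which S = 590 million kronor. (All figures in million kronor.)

Y = 4600

S = Y − C = -790 + 0.3Y
-790 + 0.3Y = 590, so 0.3Y = 1380 and Y = 4600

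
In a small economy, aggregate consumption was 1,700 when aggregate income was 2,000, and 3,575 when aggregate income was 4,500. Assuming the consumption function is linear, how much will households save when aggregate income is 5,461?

S = 1165.25

MPC = (3575 − 1700)/(4500 − 2000) = 1875/2500 = 0.75
a = 1700 − 0.75(2000) = 1700 − 1500 = 200
C = 200 + 0.75(5461) = 4295.75
S = 5461 − 4295.75 = 1165.25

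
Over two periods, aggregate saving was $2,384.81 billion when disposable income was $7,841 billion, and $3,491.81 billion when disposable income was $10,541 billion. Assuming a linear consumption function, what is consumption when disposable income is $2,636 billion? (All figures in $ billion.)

C = 2385.24

MPS = ΔS/ΔY = (3491.81 − 2384.81)/(10541 − 7841) = 1107/2700 = 0.41
MPC = 1 − MPS = 0.59
Autonomous saving = 2384.81 − 0.41(7841) = -830, so a = 830
C = 830 + 0.59(2636) = 830 + 1555.24 = 2385.24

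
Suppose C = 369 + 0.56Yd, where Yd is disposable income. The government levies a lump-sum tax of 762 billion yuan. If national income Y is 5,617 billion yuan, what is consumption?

Yd = Y − T = 5617 − 762 = 4855
C = 369 + 0.56(4855) = 369 + 2718.8 = 3087.8

C = 3087.8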